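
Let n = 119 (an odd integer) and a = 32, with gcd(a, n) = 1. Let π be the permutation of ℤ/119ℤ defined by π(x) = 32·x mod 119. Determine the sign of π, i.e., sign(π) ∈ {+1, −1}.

+1

Trace 50: π^k(50) = [50, 53, 30, 8, 18, 100, 106] for k=0..6.
Cycle lengths of π_32 on ℤ/119ℤ: [24, 24, 24, 24, 8, 8, 3, 3, 1]; 9 cycles in total.
9 cycles on 119: each ℓ→(−1)^(ℓ−1), product (−1)^110 = +1.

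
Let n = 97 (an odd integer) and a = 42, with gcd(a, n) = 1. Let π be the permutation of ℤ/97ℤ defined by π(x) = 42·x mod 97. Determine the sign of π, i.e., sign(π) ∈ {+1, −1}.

-1

Orbit of 78 under x↦42x: [78, 75, 46, 89, 52, 50, 63]… (length divides ord_97(42)).
The orbit structure of x ↦ 42x mod 97: 4 orbits of sizes [32, 32, 32, 1].
4 cycles on 97: each ℓ→(−1)^(ℓ−1), product (−1)^93 = -1.
Zolotarev: (42|97) = -1, matching the cycle-count sign.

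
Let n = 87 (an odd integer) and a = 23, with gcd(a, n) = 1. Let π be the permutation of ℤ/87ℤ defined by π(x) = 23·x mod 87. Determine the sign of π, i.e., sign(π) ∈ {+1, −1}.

-1

Orbit of 53 under x↦23x: [53, 1, 23, 7, 74, 49, 83]… (length divides ord_87(23)).
10 cycles of lengths [14, 14, 14, 14, 7, 7, 7, 7, 2, 1].
sign(π) = (−1)^{n − #cycles} = (−1)^{87−10} = (−1)^77 = -1.
(23|87)_J = -1 (Zolotarev's lemma cross-check).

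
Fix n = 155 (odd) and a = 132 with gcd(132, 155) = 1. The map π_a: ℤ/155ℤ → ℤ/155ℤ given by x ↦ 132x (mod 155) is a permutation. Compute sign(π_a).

Orbit of 16 under x↦132x: [16, 97, 94, 8, 126, 47, 4]… (length divides ord_155(132)).
14 cycles of lengths [20, 20, 20, 20, 20, 20, 5, 5, 5, 5, 5, 5, 4, 1].
155 − 14 = 141 transpositions; sign(π) = (−1)^141 = -1.
Check: (132/155) = -1 by Zolotarev.

-1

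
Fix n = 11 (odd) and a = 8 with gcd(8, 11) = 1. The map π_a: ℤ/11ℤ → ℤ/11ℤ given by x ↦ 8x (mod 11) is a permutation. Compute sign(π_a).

-1

Start at x=4: 4 → 10 → 3 → 2 → 5 → 7 → 1 → … (one orbit).
Cycle type of π: 10 + 1; total 2 cycles.
Σ(ℓ_i−1) = 11−2 = 9; sign = (−1)^9 = -1.
Zolotarev: (8|11) = -1, matching the cycle-count sign.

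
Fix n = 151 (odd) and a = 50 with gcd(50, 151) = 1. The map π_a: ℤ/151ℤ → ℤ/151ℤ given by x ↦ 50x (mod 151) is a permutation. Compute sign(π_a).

+1

Trace 84: π^k(84) = [84, 123, 110, 64, 29, 91, 20] for k=0..6.
7 cycles of lengths [25, 25, 25, 25, 25, 25, 1].
n − c = 151 − 7 = 144; sign = (−1)^144 = +1.
Check: (50/151) = +1 by Zolotarev.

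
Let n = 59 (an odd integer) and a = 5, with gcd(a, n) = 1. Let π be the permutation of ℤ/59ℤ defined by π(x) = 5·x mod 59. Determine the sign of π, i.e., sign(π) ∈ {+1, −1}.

Start at x=22: 22 → 51 → 19 → 36 → 3 → 15 → 16 → … (one orbit).
Cycle type of π: 29×2 + 1; total 3 cycles.
With 3 cycles on 59 points, sign = (−1)^{59−3} = +1.
Check: (5/59) = +1 by Zolotarev.

+1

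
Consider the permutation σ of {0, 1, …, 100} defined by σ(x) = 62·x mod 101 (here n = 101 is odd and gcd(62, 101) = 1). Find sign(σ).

-1

Orbit of 44 under x↦62x: [44, 1, 62, 6, 69, 36, 10]… (length divides ord_101(62)).
The orbit structure of x ↦ 62x mod 101: 6 orbits of sizes [20, 20, 20, 20, 20, 1].
6 cycles on 101: each ℓ→(−1)^(ℓ−1), product (−1)^95 = -1.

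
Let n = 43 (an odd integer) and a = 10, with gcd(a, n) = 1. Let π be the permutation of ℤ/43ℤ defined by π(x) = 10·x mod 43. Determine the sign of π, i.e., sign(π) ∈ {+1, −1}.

Trace 40: π^k(40) = [40, 13, 1, 10, 14, 11, 24] for k=0..6.
Cycle lengths of π_10 on ℤ/43ℤ: [21, 21, 1]; 3 cycles in total.
Σ(ℓ_i−1) = 43−3 = 40; sign = (−1)^40 = +1.

+1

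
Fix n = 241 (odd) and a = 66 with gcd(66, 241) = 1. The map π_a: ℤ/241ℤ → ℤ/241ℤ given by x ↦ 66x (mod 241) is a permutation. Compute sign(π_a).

Trace 15: π^k(15) = [15, 26, 29, 227, 40, 230, 238] for k=0..6.
Cycle type of π: 240 + 1; total 2 cycles.
2 cycles on 241: each ℓ→(−1)^(ℓ−1), product (−1)^239 = -1.

-1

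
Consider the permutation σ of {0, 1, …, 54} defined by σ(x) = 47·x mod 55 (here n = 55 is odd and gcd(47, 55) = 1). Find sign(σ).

-1

Orbit of 1 under x↦47x: [1, 47, 9, 38, 26, 12, 14]… (length divides ord_55(47)).
Cycle type of π: 20×2 + 5×2 + 4 + 1; total 6 cycles.
With 6 cycles on 55 points, sign = (−1)^{55−6} = -1.
(47|55)_J = -1 (Zolotarev's lemma cross-check).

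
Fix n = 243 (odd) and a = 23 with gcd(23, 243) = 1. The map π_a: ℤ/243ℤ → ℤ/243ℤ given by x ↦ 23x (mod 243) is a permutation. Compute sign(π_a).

-1

Orbit of 31 under x↦23x: [31, 227, 118, 41, 214, 62, 211]… (length divides ord_243(23)).
Decompose π into cycles: lengths [162, 54, 18, 6, 2, 1] (6 cycles, including the fixed point 0).
n − c = 243 − 6 = 237; sign = (−1)^237 = -1.
(23|243)_J = -1 (Zolotarev's lemma cross-check).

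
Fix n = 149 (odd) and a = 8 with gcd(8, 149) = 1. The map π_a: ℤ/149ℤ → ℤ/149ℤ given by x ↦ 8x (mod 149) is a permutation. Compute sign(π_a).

Orbit of 73 under x↦8x: [73, 137, 53, 126, 114, 18, 144]… (length divides ord_149(8)).
π_8 has 2 disjoint cycles with lengths [148, 1] on {0,…,148}.
149 − 2 = 147 transpositions; sign(π) = (−1)^147 = -1.

-1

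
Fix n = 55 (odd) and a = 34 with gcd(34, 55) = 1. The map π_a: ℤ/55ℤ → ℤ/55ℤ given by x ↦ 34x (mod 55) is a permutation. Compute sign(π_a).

+1

Orbit of 34 under x↦34x: [34, 1]… (length divides ord_55(34)).
Cycle type of π: 2×22 + 1×11; total 33 cycles.
33 cycles on 55: each ℓ→(−1)^(ℓ−1), product (−1)^22 = +1.
Via Zolotarev, sign(π_{34}) = (34|55) = +1.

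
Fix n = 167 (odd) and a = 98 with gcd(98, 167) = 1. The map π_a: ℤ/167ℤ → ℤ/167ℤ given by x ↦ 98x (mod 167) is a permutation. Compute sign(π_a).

+1

Orbit of 75 under x↦98x: [75, 2, 29, 3, 127, 88, 107]… (length divides ord_167(98)).
Cycle type of π: 83×2 + 1; total 3 cycles.
167 − 3 = 164 transpositions; sign(π) = (−1)^164 = +1.
Zolotarev: (98|167) = +1, matching the cycle-count sign.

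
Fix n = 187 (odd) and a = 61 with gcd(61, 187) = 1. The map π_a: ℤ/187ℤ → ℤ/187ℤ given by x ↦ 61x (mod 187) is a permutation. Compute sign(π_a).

+1

Trace 156: π^k(156) = [156, 166, 28, 25, 29, 86, 10] for k=0..6.
5 cycles of lengths [80, 80, 16, 10, 1].
187 − 5 = 182 transpositions; sign(π) = (−1)^182 = +1.
Check: (61/187) = +1 by Zolotarev.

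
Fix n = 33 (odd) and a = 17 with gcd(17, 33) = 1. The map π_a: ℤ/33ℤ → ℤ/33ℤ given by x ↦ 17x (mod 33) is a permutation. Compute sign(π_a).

+1

Orbit of 29 under x↦17x: [29, 31, 32, 16, 8, 4, 2]… (length divides ord_33(17)).
The orbit structure of x ↦ 17x mod 33: 5 orbits of sizes [10, 10, 10, 2, 1].
With 5 cycles on 33 points, sign = (−1)^{33−5} = +1.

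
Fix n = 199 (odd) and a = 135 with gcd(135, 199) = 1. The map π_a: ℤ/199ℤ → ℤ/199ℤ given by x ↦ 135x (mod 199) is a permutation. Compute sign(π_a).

-1

Orbit of 17 under x↦135x: [17, 106, 181, 157, 101, 103, 174]… (length divides ord_199(135)).
Decompose π into cycles: lengths [66, 66, 66, 1] (4 cycles, including the fixed point 0).
199 − 4 = 195 transpositions; sign(π) = (−1)^195 = -1.
Check: (135/199) = -1 by Zolotarev.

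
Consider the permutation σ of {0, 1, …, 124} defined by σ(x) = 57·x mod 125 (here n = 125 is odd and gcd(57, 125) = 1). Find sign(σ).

Trace 124: π^k(124) = [124, 68, 1, 57] for k=0..3.
Cycle lengths of π_57 on ℤ/125ℤ: [4, 4, 4, 4, 4, 4, 4, 4, 4, 4, 4, 4, 4, 4, 4, 4, 4, 4, 4, 4, 4, 4, 4, 4, 4, 4, 4, 4, 4, 4, 4, 1]; 32 cycles in total.
125 − 32 = 93 transpositions; sign(π) = (−1)^93 = -1.
Zolotarev: (57|125) = -1, matching the cycle-count sign.

-1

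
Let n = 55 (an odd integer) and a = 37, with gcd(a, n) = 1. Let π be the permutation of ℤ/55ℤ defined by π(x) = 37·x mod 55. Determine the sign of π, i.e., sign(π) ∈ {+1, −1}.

Start at x=36: 36 → 12 → 4 → 38 → 31 → 47 → 34 → … (one orbit).
Cycle type of π: 20×2 + 5×2 + 4 + 1; total 6 cycles.
With 6 cycles on 55 points, sign = (−1)^{55−6} = -1.
(37|55)_J = -1 (Zolotarev's lemma cross-check).

-1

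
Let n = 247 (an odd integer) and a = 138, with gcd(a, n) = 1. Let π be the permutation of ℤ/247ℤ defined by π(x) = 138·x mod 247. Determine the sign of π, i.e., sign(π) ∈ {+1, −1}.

Trace 5: π^k(5) = [5, 196, 125, 207, 161, 235, 73] for k=0..6.
Cycle type of π: 36×6 + 9×2 + 4×3 + 1; total 12 cycles.
12 cycles on 247: each ℓ→(−1)^(ℓ−1), product (−1)^235 = -1.
The Jacobi symbol (138|247) = -1 (Zolotarev) agrees.

-1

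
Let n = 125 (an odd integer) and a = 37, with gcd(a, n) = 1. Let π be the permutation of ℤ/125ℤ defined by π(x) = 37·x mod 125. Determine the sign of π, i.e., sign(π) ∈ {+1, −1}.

-1

Trace 33: π^k(33) = [33, 96, 52, 49, 63, 81, 122] for k=0..6.
π_37 has 4 disjoint cycles with lengths [100, 20, 4, 1] on {0,…,124}.
4 cycles on 125: each ℓ→(−1)^(ℓ−1), product (−1)^121 = -1.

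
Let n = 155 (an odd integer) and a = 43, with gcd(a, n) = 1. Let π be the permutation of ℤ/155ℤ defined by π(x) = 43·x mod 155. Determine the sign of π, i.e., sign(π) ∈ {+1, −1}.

Trace 27: π^k(27) = [27, 76, 13, 94, 12, 51, 23] for k=0..6.
Cycle lengths of π_43 on ℤ/155ℤ: [60, 60, 30, 4, 1]; 5 cycles in total.
n − c = 155 − 5 = 150; sign = (−1)^150 = +1.

+1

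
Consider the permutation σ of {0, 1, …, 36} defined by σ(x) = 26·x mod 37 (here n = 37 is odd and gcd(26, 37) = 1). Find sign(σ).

+1

Start at x=1: 1 → 26 → 10 → 1 (one orbit).
π_26 has 13 disjoint cycles with lengths [3, 3, 3, 3, 3, 3, 3, 3, 3, 3, 3, 3, 1] on {0,…,36}.
Σ(ℓ_i−1) = 37−13 = 24; sign = (−1)^24 = +1.
Via Zolotarev, sign(π_{26}) = (26|37) = +1.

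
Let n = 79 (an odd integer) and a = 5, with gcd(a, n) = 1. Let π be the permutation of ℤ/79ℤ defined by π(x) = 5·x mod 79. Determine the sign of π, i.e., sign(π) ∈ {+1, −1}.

+1

Start at x=36: 36 → 22 → 31 → 76 → 64 → 4 → 20 → … (one orbit).
π_5 has 3 disjoint cycles with lengths [39, 39, 1] on {0,…,78}.
n − c = 79 − 3 = 76; sign = (−1)^76 = +1.
(5|79)_J = +1 (Zolotarev's lemma cross-check).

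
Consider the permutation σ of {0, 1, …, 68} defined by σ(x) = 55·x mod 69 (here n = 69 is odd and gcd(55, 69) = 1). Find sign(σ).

Start at x=1: 1 → 55 → 58 → 16 → 52 → 31 → 49 → … (one orbit).
π_55 has 9 disjoint cycles with lengths [11, 11, 11, 11, 11, 11, 1, 1, 1] on {0,…,68}.
sign(π) = (−1)^{n − #cycles} = (−1)^{69−9} = (−1)^60 = +1.
The Jacobi symbol (55|69) = +1 (Zolotarev) agrees.

+1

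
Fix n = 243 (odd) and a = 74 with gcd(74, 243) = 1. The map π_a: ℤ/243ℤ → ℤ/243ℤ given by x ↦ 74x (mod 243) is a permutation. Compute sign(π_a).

Start at x=10: 10 → 11 → 85 → 215 → 115 → 5 → 127 → … (one orbit).
Decompose π into cycles: lengths [162, 54, 18, 6, 2, 1] (6 cycles, including the fixed point 0).
sign(π) = (−1)^{n − #cycles} = (−1)^{243−6} = (−1)^237 = -1.
Check: (74/243) = -1 by Zolotarev.

-1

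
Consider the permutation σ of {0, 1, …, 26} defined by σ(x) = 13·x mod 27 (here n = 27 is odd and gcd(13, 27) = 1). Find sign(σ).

+1

Start at x=10: 10 → 22 → 16 → 19 → 4 → 25 → 1 → … (one orbit).
π_13 has 7 disjoint cycles with lengths [9, 9, 3, 3, 1, 1, 1] on {0,…,26}.
27 − 7 = 20 transpositions; sign(π) = (−1)^20 = +1.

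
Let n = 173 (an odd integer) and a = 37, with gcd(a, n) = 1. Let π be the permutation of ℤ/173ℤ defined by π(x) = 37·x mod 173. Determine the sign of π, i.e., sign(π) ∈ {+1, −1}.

+1

Orbit of 36 under x↦37x: [36, 121, 152, 88, 142, 64, 119]… (length divides ord_173(37)).
3 cycles of lengths [86, 86, 1].
n − c = 173 − 3 = 170; sign = (−1)^170 = +1.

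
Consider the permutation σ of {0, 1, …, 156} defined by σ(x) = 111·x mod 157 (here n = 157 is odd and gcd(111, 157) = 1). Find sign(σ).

Orbit of 46 under x↦111x: [46, 82, 153, 27, 14, 141, 108]… (length divides ord_157(111)).
Cycle type of π: 26×6 + 1; total 7 cycles.
157 − 7 = 150 transpositions; sign(π) = (−1)^150 = +1.
Via Zolotarev, sign(π_{111}) = (111|157) = +1.

+1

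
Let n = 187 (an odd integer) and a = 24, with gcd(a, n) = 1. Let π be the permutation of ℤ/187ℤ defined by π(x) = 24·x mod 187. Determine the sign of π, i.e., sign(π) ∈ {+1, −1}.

Trace 65: π^k(65) = [65, 64, 40, 25, 39, 1, 24] for k=0..6.
Cycle type of π: 80×2 + 16 + 10 + 1; total 5 cycles.
Σ(ℓ_i−1) = 187−5 = 182; sign = (−1)^182 = +1.
Zolotarev: (24|187) = +1, matching the cycle-count sign.

+1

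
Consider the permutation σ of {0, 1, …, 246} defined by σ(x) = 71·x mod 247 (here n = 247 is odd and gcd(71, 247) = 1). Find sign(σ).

+1

Trace 35: π^k(35) = [35, 15, 77, 33, 120, 122, 17] for k=0..6.
π_71 has 9 disjoint cycles with lengths [36, 36, 36, 36, 36, 36, 18, 12, 1] on {0,…,246}.
sign(π) = (−1)^{n − #cycles} = (−1)^{247−9} = (−1)^238 = +1.
Check: (71/247) = +1 by Zolotarev.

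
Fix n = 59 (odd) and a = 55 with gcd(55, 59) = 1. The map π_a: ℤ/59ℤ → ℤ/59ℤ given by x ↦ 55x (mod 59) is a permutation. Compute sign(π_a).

Trace 5: π^k(5) = [5, 39, 21, 34, 41, 13, 7] for k=0..6.
2 cycles of lengths [58, 1].
2 cycles on 59: each ℓ→(−1)^(ℓ−1), product (−1)^57 = -1.
Zolotarev: (55|59) = -1, matching the cycle-count sign.

-1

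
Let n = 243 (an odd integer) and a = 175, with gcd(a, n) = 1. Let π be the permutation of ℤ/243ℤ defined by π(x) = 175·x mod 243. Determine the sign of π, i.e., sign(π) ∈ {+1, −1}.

+1

Trace 85: π^k(85) = [85, 52, 109, 121, 34, 118, 238] for k=0..6.
Decompose π into cycles: lengths [81, 81, 27, 27, 9, 9, 3, 3, 1, 1, 1] (11 cycles, including the fixed point 0).
With 11 cycles on 243 points, sign = (−1)^{243−11} = +1.
Zolotarev: (175|243) = +1, matching the cycle-count sign.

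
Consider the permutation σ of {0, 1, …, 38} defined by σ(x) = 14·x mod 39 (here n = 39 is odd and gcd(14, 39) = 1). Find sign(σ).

Trace 14: π^k(14) = [14, 1] for k=0..1.
Cycle type of π: 2×13 + 1×13; total 26 cycles.
n − c = 39 − 26 = 13; sign = (−1)^13 = -1.
Check: (14/39) = -1 by Zolotarev.

-1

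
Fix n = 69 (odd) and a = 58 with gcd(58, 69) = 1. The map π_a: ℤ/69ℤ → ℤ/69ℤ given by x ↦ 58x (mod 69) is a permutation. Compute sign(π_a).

Trace 25: π^k(25) = [25, 1, 58, 52, 49, 13, 64] for k=0..6.
Cycle type of π: 11×6 + 1×3; total 9 cycles.
9 cycles on 69: each ℓ→(−1)^(ℓ−1), product (−1)^60 = +1.

+1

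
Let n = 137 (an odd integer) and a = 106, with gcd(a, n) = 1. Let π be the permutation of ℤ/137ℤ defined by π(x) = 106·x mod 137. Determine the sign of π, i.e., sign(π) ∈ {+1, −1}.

-1

Trace 62: π^k(62) = [62, 133, 124, 129, 111, 121, 85] for k=0..6.
2 cycles of lengths [136, 1].
2 cycles on 137: each ℓ→(−1)^(ℓ−1), product (−1)^135 = -1.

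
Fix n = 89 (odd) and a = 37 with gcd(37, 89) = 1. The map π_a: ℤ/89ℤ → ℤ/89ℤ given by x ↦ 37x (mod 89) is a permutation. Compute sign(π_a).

-1

Start at x=77: 77 → 1 → 37 → 34 → 12 → 88 → 52 → … (one orbit).
Cycle lengths of π_37 on ℤ/89ℤ: [8, 8, 8, 8, 8, 8, 8, 8, 8, 8, 8, 1]; 12 cycles in total.
With 12 cycles on 89 points, sign = (−1)^{89−12} = -1.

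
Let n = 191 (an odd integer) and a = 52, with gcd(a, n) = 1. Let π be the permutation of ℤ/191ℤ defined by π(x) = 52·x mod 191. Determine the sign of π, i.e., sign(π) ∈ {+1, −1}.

+1

Trace 154: π^k(154) = [154, 177, 36, 153, 125, 6, 121] for k=0..6.
Cycle lengths of π_52 on ℤ/191ℤ: [19, 19, 19, 19, 19, 19, 19, 19, 19, 19, 1]; 11 cycles in total.
Σ(ℓ_i−1) = 191−11 = 180; sign = (−1)^180 = +1.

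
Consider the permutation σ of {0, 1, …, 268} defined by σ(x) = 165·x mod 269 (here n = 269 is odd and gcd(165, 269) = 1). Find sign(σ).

-1

Start at x=118: 118 → 102 → 152 → 63 → 173 → 31 → 4 → … (one orbit).
2 cycles of lengths [268, 1].
With 2 cycles on 269 points, sign = (−1)^{269−2} = -1.
Check: (165/269) = -1 by Zolotarev.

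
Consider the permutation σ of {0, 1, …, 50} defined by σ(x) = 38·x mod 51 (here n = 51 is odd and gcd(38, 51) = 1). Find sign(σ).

Start at x=1: 1 → 38 → 16 → 47 → 1 (one orbit).
Decompose π into cycles: lengths [4, 4, 4, 4, 4, 4, 4, 4, 4, 4, 4, 4, 2, 1] (14 cycles, including the fixed point 0).
14 cycles on 51: each ℓ→(−1)^(ℓ−1), product (−1)^37 = -1.
(38|51)_J = -1 (Zolotarev's lemma cross-check).

-1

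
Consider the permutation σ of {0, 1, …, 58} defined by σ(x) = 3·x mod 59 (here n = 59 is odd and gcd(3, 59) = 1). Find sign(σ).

+1

Orbit of 51 under x↦3x: [51, 35, 46, 20, 1, 3, 9]… (length divides ord_59(3)).
The orbit structure of x ↦ 3x mod 59: 3 orbits of sizes [29, 29, 1].
3 cycles on 59: each ℓ→(−1)^(ℓ−1), product (−1)^56 = +1.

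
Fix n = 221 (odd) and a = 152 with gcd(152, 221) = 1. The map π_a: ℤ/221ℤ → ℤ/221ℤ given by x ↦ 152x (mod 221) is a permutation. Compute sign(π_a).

+1

Orbit of 16 under x↦152x: [16, 1, 152, 120, 118, 35]… (length divides ord_221(152)).
Cycle lengths of π_152 on ℤ/221ℤ: [6, 6, 6, 6, 6, 6, 6, 6, 6, 6, 6, 6, 6, 6, 6, 6, 6, 6, 6, 6, 6, 6, 6, 6, 6, 6, 6, 6, 6, 6, 6, 6, 3, 3, 3, 3, 2, 2, 2, 2, 2, 2, 2, 2, 1]; 45 cycles in total.
45 cycles on 221: each ℓ→(−1)^(ℓ−1), product (−1)^176 = +1.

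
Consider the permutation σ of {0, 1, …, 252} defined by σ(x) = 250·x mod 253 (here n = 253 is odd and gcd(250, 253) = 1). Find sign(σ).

+1

Trace 61: π^k(61) = [61, 70, 43, 124, 134, 104, 194] for k=0..6.
π_250 has 5 disjoint cycles with lengths [110, 110, 22, 10, 1] on {0,…,252}.
sign(π) = (−1)^{n − #cycles} = (−1)^{253−5} = (−1)^248 = +1.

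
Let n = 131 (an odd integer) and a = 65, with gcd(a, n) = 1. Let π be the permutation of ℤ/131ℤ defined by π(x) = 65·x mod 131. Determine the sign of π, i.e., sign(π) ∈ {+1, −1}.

Start at x=39: 39 → 46 → 108 → 77 → 27 → 52 → 105 → … (one orbit).
π_65 has 3 disjoint cycles with lengths [65, 65, 1] on {0,…,130}.
With 3 cycles on 131 points, sign = (−1)^{131−3} = +1.
(65|131)_J = +1 (Zolotarev's lemma cross-check).

+1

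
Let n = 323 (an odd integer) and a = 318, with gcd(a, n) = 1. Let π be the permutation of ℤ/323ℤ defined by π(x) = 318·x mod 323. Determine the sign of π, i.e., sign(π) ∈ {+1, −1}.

+1

Orbit of 90 under x↦318x: [90, 196, 312, 55, 48, 83, 231]… (length divides ord_323(318)).
The orbit structure of x ↦ 318x mod 323: 5 orbits of sizes [144, 144, 18, 16, 1].
323 − 5 = 318 transpositions; sign(π) = (−1)^318 = +1.
The Jacobi symbol (318|323) = +1 (Zolotarev) agrees.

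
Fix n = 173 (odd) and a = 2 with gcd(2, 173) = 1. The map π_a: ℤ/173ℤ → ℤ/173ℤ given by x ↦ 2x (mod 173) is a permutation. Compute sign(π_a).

-1

Orbit of 156 under x↦2x: [156, 139, 105, 37, 74, 148, 123]… (length divides ord_173(2)).
Decompose π into cycles: lengths [172, 1] (2 cycles, including the fixed point 0).
173 − 2 = 171 transpositions; sign(π) = (−1)^171 = -1.
The Jacobi symbol (2|173) = -1 (Zolotarev) agrees.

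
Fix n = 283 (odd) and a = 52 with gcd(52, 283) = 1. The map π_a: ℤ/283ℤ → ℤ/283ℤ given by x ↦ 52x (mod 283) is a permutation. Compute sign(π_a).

Start at x=38: 38 → 278 → 23 → 64 → 215 → 143 → 78 → … (one orbit).
π_52 has 3 disjoint cycles with lengths [141, 141, 1] on {0,…,282}.
Σ(ℓ_i−1) = 283−3 = 280; sign = (−1)^280 = +1.

+1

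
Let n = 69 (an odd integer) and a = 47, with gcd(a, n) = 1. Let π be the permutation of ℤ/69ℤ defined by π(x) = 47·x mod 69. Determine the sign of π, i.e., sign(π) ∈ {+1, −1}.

-1

Start at x=47: 47 → 1 → 47 (one orbit).
Decompose π into cycles: lengths [2, 2, 2, 2, 2, 2, 2, 2, 2, 2, 2, 2, 2, 2, 2, 2, 2, 2, 2, 2, 2, 2, 2, 1, 1, 1, 1, 1, 1, 1, 1, 1, 1, 1, 1, 1, 1, 1, 1, 1, 1, 1, 1, 1, 1, 1] (46 cycles, including the fixed point 0).
69 − 46 = 23 transpositions; sign(π) = (−1)^23 = -1.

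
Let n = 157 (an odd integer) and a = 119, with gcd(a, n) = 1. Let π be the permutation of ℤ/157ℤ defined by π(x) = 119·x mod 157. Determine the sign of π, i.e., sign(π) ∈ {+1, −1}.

-1

Trace 77: π^k(77) = [77, 57, 32, 40, 50, 141, 137] for k=0..6.
Cycle lengths of π_119 on ℤ/157ℤ: [156, 1]; 2 cycles in total.
Σ(ℓ_i−1) = 157−2 = 155; sign = (−1)^155 = -1.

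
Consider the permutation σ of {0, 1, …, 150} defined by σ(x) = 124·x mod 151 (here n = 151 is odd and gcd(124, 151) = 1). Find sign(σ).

Trace 127: π^k(127) = [127, 44, 20, 64, 84, 148, 81] for k=0..6.
The orbit structure of x ↦ 124x mod 151: 7 orbits of sizes [25, 25, 25, 25, 25, 25, 1].
sign(π) = (−1)^{n − #cycles} = (−1)^{151−7} = (−1)^144 = +1.
(124|151)_J = +1 (Zolotarev's lemma cross-check).

+1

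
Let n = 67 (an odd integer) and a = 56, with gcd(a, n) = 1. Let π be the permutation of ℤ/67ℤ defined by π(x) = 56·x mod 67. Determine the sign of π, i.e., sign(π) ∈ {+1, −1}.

+1

Orbit of 1 under x↦56x: [1, 56, 54, 9, 35, 17, 14]… (length divides ord_67(56)).
Cycle type of π: 33×2 + 1; total 3 cycles.
3 cycles on 67: each ℓ→(−1)^(ℓ−1), product (−1)^64 = +1.
(56|67)_J = +1 (Zolotarev's lemma cross-check).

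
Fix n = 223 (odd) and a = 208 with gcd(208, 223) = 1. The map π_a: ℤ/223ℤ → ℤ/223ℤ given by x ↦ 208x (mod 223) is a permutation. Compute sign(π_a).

-1

Start at x=219: 219 → 60 → 215 → 120 → 207 → 17 → 191 → … (one orbit).
4 cycles of lengths [74, 74, 74, 1].
4 cycles on 223: each ℓ→(−1)^(ℓ−1), product (−1)^219 = -1.
Zolotarev: (208|223) = -1, matching the cycle-count sign.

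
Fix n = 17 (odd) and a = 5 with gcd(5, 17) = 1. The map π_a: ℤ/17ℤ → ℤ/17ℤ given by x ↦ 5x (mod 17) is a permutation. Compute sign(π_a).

Start at x=10: 10 → 16 → 12 → 9 → 11 → 4 → 3 → … (one orbit).
The orbit structure of x ↦ 5x mod 17: 2 orbits of sizes [16, 1].
sign(π) = (−1)^{n − #cycles} = (−1)^{17−2} = (−1)^15 = -1.
(5|17)_J = -1 (Zolotarev's lemma cross-check).

-1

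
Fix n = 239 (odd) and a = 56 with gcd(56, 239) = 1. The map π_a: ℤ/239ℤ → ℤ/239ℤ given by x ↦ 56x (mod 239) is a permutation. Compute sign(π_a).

-1

Start at x=236: 236 → 71 → 152 → 147 → 106 → 200 → 206 → … (one orbit).
Decompose π into cycles: lengths [238, 1] (2 cycles, including the fixed point 0).
2 cycles on 239: each ℓ→(−1)^(ℓ−1), product (−1)^237 = -1.
(56|239)_J = -1 (Zolotarev's lemma cross-check).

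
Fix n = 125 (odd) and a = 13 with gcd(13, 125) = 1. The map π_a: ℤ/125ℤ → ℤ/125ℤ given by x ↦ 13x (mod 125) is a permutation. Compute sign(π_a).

Trace 31: π^k(31) = [31, 28, 114, 107, 16, 83, 79] for k=0..6.
4 cycles of lengths [100, 20, 4, 1].
n − c = 125 − 4 = 121; sign = (−1)^121 = -1.

-1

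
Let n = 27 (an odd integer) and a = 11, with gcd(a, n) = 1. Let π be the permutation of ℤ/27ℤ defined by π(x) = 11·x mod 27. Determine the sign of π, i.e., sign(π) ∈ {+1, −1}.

-1

Orbit of 5 under x↦11x: [5, 1, 11, 13, 8, 7, 23]… (length divides ord_27(11)).
Cycle lengths of π_11 on ℤ/27ℤ: [18, 6, 2, 1]; 4 cycles in total.
sign(π) = (−1)^{n − #cycles} = (−1)^{27−4} = (−1)^23 = -1.
The Jacobi symbol (11|27) = -1 (Zolotarev) agrees.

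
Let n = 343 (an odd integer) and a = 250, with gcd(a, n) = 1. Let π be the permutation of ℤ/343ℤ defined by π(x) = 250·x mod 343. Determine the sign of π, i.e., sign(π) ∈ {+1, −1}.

Trace 100: π^k(100) = [100, 304, 197, 201, 172, 125, 37] for k=0..6.
Cycle lengths of π_250 on ℤ/343ℤ: [294, 42, 6, 1]; 4 cycles in total.
4 cycles on 343: each ℓ→(−1)^(ℓ−1), product (−1)^339 = -1.

-1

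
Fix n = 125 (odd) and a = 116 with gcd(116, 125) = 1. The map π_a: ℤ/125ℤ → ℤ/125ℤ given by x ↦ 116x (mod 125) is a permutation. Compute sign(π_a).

Trace 56: π^k(56) = [56, 121, 36, 51, 41, 6, 71] for k=0..6.
The orbit structure of x ↦ 116x mod 125: 13 orbits of sizes [25, 25, 25, 25, 5, 5, 5, 5, 1, 1, 1, 1, 1].
sign(π) = (−1)^{n − #cycles} = (−1)^{125−13} = (−1)^112 = +1.
Zolotarev: (116|125) = +1, matching the cycle-count sign.

+1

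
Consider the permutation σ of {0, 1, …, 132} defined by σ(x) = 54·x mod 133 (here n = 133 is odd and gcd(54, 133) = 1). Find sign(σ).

-1

Orbit of 4 under x↦54x: [4, 83, 93, 101, 1, 54, 123]… (length divides ord_133(54)).
Cycle lengths of π_54 on ℤ/133ℤ: [18, 18, 18, 18, 18, 18, 9, 9, 6, 1]; 10 cycles in total.
133 − 10 = 123 transpositions; sign(π) = (−1)^123 = -1.
Via Zolotarev, sign(π_{54}) = (54|133) = -1.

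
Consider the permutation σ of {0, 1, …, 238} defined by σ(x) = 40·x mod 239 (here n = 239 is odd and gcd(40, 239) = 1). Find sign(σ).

Start at x=6: 6 → 1 → 40 → 166 → 187 → 71 → 211 → … (one orbit).
Cycle lengths of π_40 on ℤ/239ℤ: [17, 17, 17, 17, 17, 17, 17, 17, 17, 17, 17, 17, 17, 17, 1]; 15 cycles in total.
239 − 15 = 224 transpositions; sign(π) = (−1)^224 = +1.

+1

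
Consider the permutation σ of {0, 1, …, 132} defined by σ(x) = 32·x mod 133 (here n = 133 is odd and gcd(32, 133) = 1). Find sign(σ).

Trace 67: π^k(67) = [67, 16, 113, 25, 2, 64, 53] for k=0..6.
The orbit structure of x ↦ 32x mod 133: 10 orbits of sizes [18, 18, 18, 18, 18, 18, 18, 3, 3, 1].
10 cycles on 133: each ℓ→(−1)^(ℓ−1), product (−1)^123 = -1.
Check: (32/133) = -1 by Zolotarev.

-1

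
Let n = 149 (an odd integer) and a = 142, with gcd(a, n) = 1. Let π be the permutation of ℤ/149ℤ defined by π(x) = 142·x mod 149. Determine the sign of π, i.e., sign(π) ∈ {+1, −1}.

+1

Orbit of 46 under x↦142x: [46, 125, 19, 16, 37, 39, 25]… (length divides ord_149(142)).
5 cycles of lengths [37, 37, 37, 37, 1].
5 cycles on 149: each ℓ→(−1)^(ℓ−1), product (−1)^144 = +1.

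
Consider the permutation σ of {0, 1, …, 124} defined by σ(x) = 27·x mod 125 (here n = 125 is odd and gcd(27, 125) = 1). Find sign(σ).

-1

Trace 56: π^k(56) = [56, 12, 74, 123, 71, 42, 9] for k=0..6.
Cycle type of π: 100 + 20 + 4 + 1; total 4 cycles.
Σ(ℓ_i−1) = 125−4 = 121; sign = (−1)^121 = -1.
Check: (27/125) = -1 by Zolotarev.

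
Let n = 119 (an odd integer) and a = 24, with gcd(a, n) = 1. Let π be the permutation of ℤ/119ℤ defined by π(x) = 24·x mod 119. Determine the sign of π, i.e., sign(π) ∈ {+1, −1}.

Orbit of 18 under x↦24x: [18, 75, 15, 3, 72, 62, 60]… (length divides ord_119(24)).
Decompose π into cycles: lengths [48, 48, 16, 6, 1] (5 cycles, including the fixed point 0).
n − c = 119 − 5 = 114; sign = (−1)^114 = +1.
Check: (24/119) = +1 by Zolotarev.

+1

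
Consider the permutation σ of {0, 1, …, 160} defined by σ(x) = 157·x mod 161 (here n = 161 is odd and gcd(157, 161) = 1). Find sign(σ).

Trace 78: π^k(78) = [78, 10, 121, 160, 4, 145, 64] for k=0..6.
The orbit structure of x ↦ 157x mod 161: 5 orbits of sizes [66, 66, 22, 6, 1].
With 5 cycles on 161 points, sign = (−1)^{161−5} = +1.
The Jacobi symbol (157|161) = +1 (Zolotarev) agrees.

+1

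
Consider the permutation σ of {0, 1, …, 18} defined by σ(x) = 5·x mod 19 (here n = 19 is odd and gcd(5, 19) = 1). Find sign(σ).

+1

Orbit of 9 under x↦5x: [9, 7, 16, 4, 1, 5, 6]… (length divides ord_19(5)).
Cycle lengths of π_5 on ℤ/19ℤ: [9, 9, 1]; 3 cycles in total.
3 cycles on 19: each ℓ→(−1)^(ℓ−1), product (−1)^16 = +1.
Zolotarev: (5|19) = +1, matching the cycle-count sign.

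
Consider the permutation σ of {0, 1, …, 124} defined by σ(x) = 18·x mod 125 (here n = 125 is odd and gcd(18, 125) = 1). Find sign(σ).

-1

Orbit of 74 under x↦18x: [74, 82, 101, 68, 99, 32, 76]… (length divides ord_125(18)).
π_18 has 12 disjoint cycles with lengths [20, 20, 20, 20, 20, 4, 4, 4, 4, 4, 4, 1] on {0,…,124}.
sign(π) = (−1)^{n − #cycles} = (−1)^{125−12} = (−1)^113 = -1.
Via Zolotarev, sign(π_{18}) = (18|125) = -1.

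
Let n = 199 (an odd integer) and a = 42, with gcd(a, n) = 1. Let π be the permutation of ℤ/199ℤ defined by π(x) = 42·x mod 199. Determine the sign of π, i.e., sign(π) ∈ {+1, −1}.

Trace 52: π^k(52) = [52, 194, 188, 135, 98, 136, 140] for k=0..6.
Decompose π into cycles: lengths [66, 66, 66, 1] (4 cycles, including the fixed point 0).
Σ(ℓ_i−1) = 199−4 = 195; sign = (−1)^195 = -1.

-1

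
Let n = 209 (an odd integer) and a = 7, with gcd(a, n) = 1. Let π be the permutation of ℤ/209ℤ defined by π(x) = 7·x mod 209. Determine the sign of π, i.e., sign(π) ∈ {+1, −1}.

Orbit of 68 under x↦7x: [68, 58, 197, 125, 39, 64, 30]… (length divides ord_209(7)).
Cycle lengths of π_7 on ℤ/209ℤ: [30, 30, 30, 30, 30, 30, 10, 3, 3, 3, 3, 3, 3, 1]; 14 cycles in total.
14 cycles on 209: each ℓ→(−1)^(ℓ−1), product (−1)^195 = -1.
Via Zolotarev, sign(π_{7}) = (7|209) = -1.

-1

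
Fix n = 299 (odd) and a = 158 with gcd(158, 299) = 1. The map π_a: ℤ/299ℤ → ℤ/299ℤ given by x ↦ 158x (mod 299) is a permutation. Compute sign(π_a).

Trace 55: π^k(55) = [55, 19, 12, 102, 269, 44, 75] for k=0..6.
Cycle type of π: 132×2 + 22 + 12 + 1; total 5 cycles.
5 cycles on 299: each ℓ→(−1)^(ℓ−1), product (−1)^294 = +1.

+1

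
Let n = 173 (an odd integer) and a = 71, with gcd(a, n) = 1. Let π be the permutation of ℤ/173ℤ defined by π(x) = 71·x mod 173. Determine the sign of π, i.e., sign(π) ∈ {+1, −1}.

-1

Orbit of 66 under x↦71x: [66, 15, 27, 14, 129, 163, 155]… (length divides ord_173(71)).
The orbit structure of x ↦ 71x mod 173: 2 orbits of sizes [172, 1].
With 2 cycles on 173 points, sign = (−1)^{173−2} = -1.
Check: (71/173) = -1 by Zolotarev.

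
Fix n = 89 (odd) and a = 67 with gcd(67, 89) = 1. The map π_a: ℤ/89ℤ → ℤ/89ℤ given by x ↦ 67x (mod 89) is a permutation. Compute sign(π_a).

+1

Start at x=8: 8 → 2 → 45 → 78 → 64 → 16 → 4 → … (one orbit).
9 cycles of lengths [11, 11, 11, 11, 11, 11, 11, 11, 1].
n − c = 89 − 9 = 80; sign = (−1)^80 = +1.
(67|89)_J = +1 (Zolotarev's lemma cross-check).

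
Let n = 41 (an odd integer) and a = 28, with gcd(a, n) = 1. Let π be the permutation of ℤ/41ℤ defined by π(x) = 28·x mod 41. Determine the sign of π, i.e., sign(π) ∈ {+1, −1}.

Orbit of 40 under x↦28x: [40, 13, 36, 24, 16, 38, 39]… (length divides ord_41(28)).
Decompose π into cycles: lengths [40, 1] (2 cycles, including the fixed point 0).
With 2 cycles on 41 points, sign = (−1)^{41−2} = -1.
Via Zolotarev, sign(π_{28}) = (28|41) = -1.

-1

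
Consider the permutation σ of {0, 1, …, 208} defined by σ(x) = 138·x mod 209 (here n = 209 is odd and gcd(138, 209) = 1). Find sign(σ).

Orbit of 199 under x↦138x: [199, 83, 168, 194, 20, 43, 82]… (length divides ord_209(138)).
The orbit structure of x ↦ 138x mod 209: 6 orbits of sizes [90, 90, 10, 9, 9, 1].
With 6 cycles on 209 points, sign = (−1)^{209−6} = -1.

-1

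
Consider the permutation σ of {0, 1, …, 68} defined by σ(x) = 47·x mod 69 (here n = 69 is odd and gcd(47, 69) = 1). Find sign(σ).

-1

Start at x=1: 1 → 47 → 1 (one orbit).
Cycle lengths of π_47 on ℤ/69ℤ: [2, 2, 2, 2, 2, 2, 2, 2, 2, 2, 2, 2, 2, 2, 2, 2, 2, 2, 2, 2, 2, 2, 2, 1, 1, 1, 1, 1, 1, 1, 1, 1, 1, 1, 1, 1, 1, 1, 1, 1, 1, 1, 1, 1, 1, 1]; 46 cycles in total.
n − c = 69 − 46 = 23; sign = (−1)^23 = -1.
Check: (47/69) = -1 by Zolotarev.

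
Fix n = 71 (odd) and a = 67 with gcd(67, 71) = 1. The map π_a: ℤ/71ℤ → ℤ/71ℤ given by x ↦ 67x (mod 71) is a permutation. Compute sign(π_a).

Trace 52: π^k(52) = [52, 5, 51, 9, 35, 2, 63] for k=0..6.
2 cycles of lengths [70, 1].
n − c = 71 − 2 = 69; sign = (−1)^69 = -1.
Zolotarev: (67|71) = -1, matching the cycle-count sign.

-1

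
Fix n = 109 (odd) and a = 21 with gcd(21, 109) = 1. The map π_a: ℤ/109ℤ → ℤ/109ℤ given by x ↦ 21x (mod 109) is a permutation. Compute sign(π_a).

+1

Trace 26: π^k(26) = [26, 1, 21, 5, 105, 25, 89] for k=0..6.
5 cycles of lengths [27, 27, 27, 27, 1].
109 − 5 = 104 transpositions; sign(π) = (−1)^104 = +1.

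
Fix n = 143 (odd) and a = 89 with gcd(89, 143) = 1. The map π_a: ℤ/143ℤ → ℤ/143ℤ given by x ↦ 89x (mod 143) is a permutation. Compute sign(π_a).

Trace 23: π^k(23) = [23, 45, 1, 89, 56, 122, 133] for k=0..6.
Cycle lengths of π_89 on ℤ/143ℤ: [12, 12, 12, 12, 12, 12, 12, 12, 12, 12, 12, 1, 1, 1, 1, 1, 1, 1, 1, 1, 1, 1]; 22 cycles in total.
n − c = 143 − 22 = 121; sign = (−1)^121 = -1.

-1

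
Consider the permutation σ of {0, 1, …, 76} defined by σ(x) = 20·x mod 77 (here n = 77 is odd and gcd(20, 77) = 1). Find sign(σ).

Trace 34: π^k(34) = [34, 64, 48, 36, 27, 1, 20] for k=0..6.
The orbit structure of x ↦ 20x mod 77: 12 orbits of sizes [10, 10, 10, 10, 10, 10, 5, 5, 2, 2, 2, 1].
Σ(ℓ_i−1) = 77−12 = 65; sign = (−1)^65 = -1.

-1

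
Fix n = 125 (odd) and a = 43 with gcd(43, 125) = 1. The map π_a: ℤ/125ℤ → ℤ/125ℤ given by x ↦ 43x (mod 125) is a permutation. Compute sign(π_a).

Start at x=51: 51 → 68 → 49 → 107 → 101 → 93 → 124 → … (one orbit).
π_43 has 12 disjoint cycles with lengths [20, 20, 20, 20, 20, 4, 4, 4, 4, 4, 4, 1] on {0,…,124}.
125 − 12 = 113 transpositions; sign(π) = (−1)^113 = -1.

-1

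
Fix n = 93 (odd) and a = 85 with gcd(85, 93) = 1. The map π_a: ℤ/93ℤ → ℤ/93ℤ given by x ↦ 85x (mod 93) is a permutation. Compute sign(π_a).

Start at x=1: 1 → 85 → 64 → 46 → 4 → 61 → 70 → … (one orbit).
The orbit structure of x ↦ 85x mod 93: 12 orbits of sizes [10, 10, 10, 10, 10, 10, 10, 10, 10, 1, 1, 1].
sign(π) = (−1)^{n − #cycles} = (−1)^{93−12} = (−1)^81 = -1.
Zolotarev: (85|93) = -1, matching the cycle-count sign.

-1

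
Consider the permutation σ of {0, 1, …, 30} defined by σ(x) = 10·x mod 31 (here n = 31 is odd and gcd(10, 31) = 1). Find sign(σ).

+1

Orbit of 4 under x↦10x: [4, 9, 28, 1, 10, 7, 8]… (length divides ord_31(10)).
The orbit structure of x ↦ 10x mod 31: 3 orbits of sizes [15, 15, 1].
With 3 cycles on 31 points, sign = (−1)^{31−3} = +1.
Zolotarev: (10|31) = +1, matching the cycle-count sign.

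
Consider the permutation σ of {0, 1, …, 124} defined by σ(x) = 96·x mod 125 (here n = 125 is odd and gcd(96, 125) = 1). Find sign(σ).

Start at x=86: 86 → 6 → 76 → 46 → 41 → 61 → 106 → … (one orbit).
Decompose π into cycles: lengths [25, 25, 25, 25, 5, 5, 5, 5, 1, 1, 1, 1, 1] (13 cycles, including the fixed point 0).
With 13 cycles on 125 points, sign = (−1)^{125−13} = +1.
Via Zolotarev, sign(π_{96}) = (96|125) = +1.

+1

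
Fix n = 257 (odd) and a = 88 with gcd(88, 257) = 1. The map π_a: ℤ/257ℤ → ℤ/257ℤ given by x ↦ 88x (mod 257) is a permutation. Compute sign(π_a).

+1

Trace 46: π^k(46) = [46, 193, 22, 137, 234, 32, 246] for k=0..6.
Cycle type of π: 64×4 + 1; total 5 cycles.
n − c = 257 − 5 = 252; sign = (−1)^252 = +1.
The Jacobi symbol (88|257) = +1 (Zolotarev) agrees.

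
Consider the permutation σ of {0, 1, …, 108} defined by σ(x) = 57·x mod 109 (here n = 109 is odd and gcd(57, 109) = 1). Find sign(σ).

Trace 71: π^k(71) = [71, 14, 35, 33, 28, 70, 66] for k=0..6.
Decompose π into cycles: lengths [108, 1] (2 cycles, including the fixed point 0).
With 2 cycles on 109 points, sign = (−1)^{109−2} = -1.

-1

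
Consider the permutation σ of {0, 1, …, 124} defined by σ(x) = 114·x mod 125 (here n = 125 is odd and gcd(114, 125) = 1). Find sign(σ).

Orbit of 64 under x↦114x: [64, 46, 119, 66, 24, 111, 29]… (length divides ord_125(114)).
Decompose π into cycles: lengths [50, 50, 10, 10, 2, 2, 1] (7 cycles, including the fixed point 0).
125 − 7 = 118 transpositions; sign(π) = (−1)^118 = +1.
Via Zolotarev, sign(π_{114}) = (114|125) = +1.

+1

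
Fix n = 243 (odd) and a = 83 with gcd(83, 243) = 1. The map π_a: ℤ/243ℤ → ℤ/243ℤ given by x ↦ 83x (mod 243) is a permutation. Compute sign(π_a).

Orbit of 122 under x↦83x: [122, 163, 164, 4, 89, 97, 32]… (length divides ord_243(83)).
Decompose π into cycles: lengths [162, 54, 18, 6, 2, 1] (6 cycles, including the fixed point 0).
sign(π) = (−1)^{n − #cycles} = (−1)^{243−6} = (−1)^237 = -1.
Zolotarev: (83|243) = -1, matching the cycle-count sign.

-1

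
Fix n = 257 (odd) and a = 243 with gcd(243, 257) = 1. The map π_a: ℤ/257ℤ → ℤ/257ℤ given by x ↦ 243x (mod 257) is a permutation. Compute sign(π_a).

-1

Start at x=65: 65 → 118 → 147 → 255 → 28 → 122 → 91 → … (one orbit).
Cycle lengths of π_243 on ℤ/257ℤ: [256, 1]; 2 cycles in total.
257 − 2 = 255 transpositions; sign(π) = (−1)^255 = -1.
Zolotarev: (243|257) = -1, matching the cycle-count sign.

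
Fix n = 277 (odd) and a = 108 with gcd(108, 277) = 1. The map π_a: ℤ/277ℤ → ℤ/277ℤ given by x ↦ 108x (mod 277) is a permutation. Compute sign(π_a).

+1

Start at x=41: 41 → 273 → 122 → 157 → 59 → 1 → 108 → … (one orbit).
The orbit structure of x ↦ 108x mod 277: 7 orbits of sizes [46, 46, 46, 46, 46, 46, 1].
277 − 7 = 270 transpositions; sign(π) = (−1)^270 = +1.
Check: (108/277) = +1 by Zolotarev.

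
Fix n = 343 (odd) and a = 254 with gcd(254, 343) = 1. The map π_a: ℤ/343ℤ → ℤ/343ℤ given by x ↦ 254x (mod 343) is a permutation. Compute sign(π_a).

+1

Start at x=2: 2 → 165 → 64 → 135 → 333 → 204 → 23 → … (one orbit).
Cycle type of π: 147×2 + 21×2 + 3×2 + 1; total 7 cycles.
n − c = 343 − 7 = 336; sign = (−1)^336 = +1.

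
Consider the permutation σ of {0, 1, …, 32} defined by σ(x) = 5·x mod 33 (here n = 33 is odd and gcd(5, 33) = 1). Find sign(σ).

-1

Trace 5: π^k(5) = [5, 25, 26, 31, 23, 16, 14] for k=0..6.
Cycle type of π: 10×2 + 5×2 + 2 + 1; total 6 cycles.
6 cycles on 33: each ℓ→(−1)^(ℓ−1), product (−1)^27 = -1.
(5|33)_J = -1 (Zolotarev's lemma cross-check).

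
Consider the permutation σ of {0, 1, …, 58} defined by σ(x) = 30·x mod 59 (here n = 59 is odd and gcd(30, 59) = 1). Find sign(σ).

Trace 28: π^k(28) = [28, 14, 7, 33, 46, 23, 41] for k=0..6.
The orbit structure of x ↦ 30x mod 59: 2 orbits of sizes [58, 1].
59 − 2 = 57 transpositions; sign(π) = (−1)^57 = -1.
Check: (30/59) = -1 by Zolotarev.

-1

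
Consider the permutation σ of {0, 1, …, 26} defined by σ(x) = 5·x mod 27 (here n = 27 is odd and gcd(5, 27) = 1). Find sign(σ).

Start at x=17: 17 → 4 → 20 → 19 → 14 → 16 → 26 → … (one orbit).
Decompose π into cycles: lengths [18, 6, 2, 1] (4 cycles, including the fixed point 0).
With 4 cycles on 27 points, sign = (−1)^{27−4} = -1.

-1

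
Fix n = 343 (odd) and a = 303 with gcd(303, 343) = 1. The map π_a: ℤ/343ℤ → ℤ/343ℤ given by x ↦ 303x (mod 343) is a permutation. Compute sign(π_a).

+1

Trace 207: π^k(207) = [207, 295, 205, 32, 92, 93, 53] for k=0..6.
7 cycles of lengths [147, 147, 21, 21, 3, 3, 1].
Σ(ℓ_i−1) = 343−7 = 336; sign = (−1)^336 = +1.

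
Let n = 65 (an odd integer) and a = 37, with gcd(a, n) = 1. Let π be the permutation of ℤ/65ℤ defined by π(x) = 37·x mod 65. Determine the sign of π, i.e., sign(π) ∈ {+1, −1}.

Trace 47: π^k(47) = [47, 49, 58, 1, 37, 4, 18] for k=0..6.
Decompose π into cycles: lengths [12, 12, 12, 12, 12, 4, 1] (7 cycles, including the fixed point 0).
65 − 7 = 58 transpositions; sign(π) = (−1)^58 = +1.

+1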